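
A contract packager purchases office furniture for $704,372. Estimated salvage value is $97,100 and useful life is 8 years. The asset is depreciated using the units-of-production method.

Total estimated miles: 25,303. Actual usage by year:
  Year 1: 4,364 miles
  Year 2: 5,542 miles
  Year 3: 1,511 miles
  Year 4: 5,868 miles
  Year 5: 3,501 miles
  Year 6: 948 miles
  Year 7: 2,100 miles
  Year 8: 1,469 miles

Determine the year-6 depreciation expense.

$22,752

Depreciable base = $704,372 − $97,100 = $607,272.
Rate = $607,272 / 25,303 miles = $24 per mile.
Year 1: 4,364 × $24 = $104,736. Book value $599,636.
Year 2: 5,542 × $24 = $133,008. Book value $466,628.
Year 3: 1,511 × $24 = $36,264. Book value $430,364.
Year 4: 5,868 × $24 = $140,832. Book value $289,532.
Year 5: 3,501 × $24 = $84,024. Book value $205,508.
Year 6: 948 × $24 = $22,752. Book value $182,756.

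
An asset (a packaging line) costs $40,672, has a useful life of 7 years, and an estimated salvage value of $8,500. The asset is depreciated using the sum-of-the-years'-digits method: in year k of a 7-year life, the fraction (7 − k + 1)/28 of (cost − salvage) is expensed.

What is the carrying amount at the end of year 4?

$15,394

Depreciable base = $40,672 − $8,500 = $32,172.
Sum of the years' digits = 7+6+5+4+3+2+1 = 28.
Year 1: $32,172 × 7/28 = $8,043. Book value $32,629.
Year 2: $32,172 × 6/28 = $6,894. Book value $25,735.
Year 3: $32,172 × 5/28 = $5,745. Book value $19,990.
Year 4: $32,172 × 4/28 = $4,596. Book value $15,394.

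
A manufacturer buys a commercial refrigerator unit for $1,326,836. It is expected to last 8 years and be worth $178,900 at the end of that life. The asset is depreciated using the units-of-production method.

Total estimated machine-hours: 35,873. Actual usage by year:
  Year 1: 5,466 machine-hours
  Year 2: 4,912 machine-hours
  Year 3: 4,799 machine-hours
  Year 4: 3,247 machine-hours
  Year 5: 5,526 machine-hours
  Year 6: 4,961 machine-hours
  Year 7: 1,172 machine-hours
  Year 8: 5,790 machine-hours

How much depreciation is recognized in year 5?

$176,832

Depreciable base = $1,326,836 − $178,900 = $1,147,936.
Rate = $1,147,936 / 35,873 machine-hours = $32 per machine-hour.
Year 1: 5,466 × $32 = $174,912. Book value $1,151,924.
Year 2: 4,912 × $32 = $157,184. Book value $994,740.
Year 3: 4,799 × $32 = $153,568. Book value $841,172.
Year 4: 3,247 × $32 = $103,904. Book value $737,268.
Year 5: 5,526 × $32 = $176,832. Book value $560,436.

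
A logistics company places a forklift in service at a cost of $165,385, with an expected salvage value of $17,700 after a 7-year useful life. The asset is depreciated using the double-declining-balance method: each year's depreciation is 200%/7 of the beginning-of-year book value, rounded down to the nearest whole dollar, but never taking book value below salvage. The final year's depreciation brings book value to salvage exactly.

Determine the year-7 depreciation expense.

Depreciable base = $165,385 − $17,700 = $147,685.
Year 1: ⌊$165,385 × 200%/7⌋ = $47,252. Book value $118,133.
Year 2: ⌊$118,133 × 200%/7⌋ = $33,752. Book value $84,381.
Year 3: ⌊$84,381 × 200%/7⌋ = $24,108. Book value $60,273.
Year 4: ⌊$60,273 × 200%/7⌋ = $17,220. Book value $43,053.
Year 5: ⌊$43,053 × 200%/7⌋ = $12,300. Book value $30,753.
Year 6: ⌊$30,753 × 200%/7⌋ = $8,786. Book value $21,967.
Year 7 (final): $21,967 − $17,700 = $4,267. Book value $17,700.

$4,267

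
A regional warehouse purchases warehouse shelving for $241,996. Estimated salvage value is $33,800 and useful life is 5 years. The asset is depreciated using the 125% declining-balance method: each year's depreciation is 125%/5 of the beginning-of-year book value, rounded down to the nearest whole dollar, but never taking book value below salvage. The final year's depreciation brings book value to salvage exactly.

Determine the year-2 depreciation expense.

$45,374

Depreciable base = $241,996 − $33,800 = $208,196.
Year 1: ⌊$241,996 × 125%/5⌋ = $60,499. Book value $181,497.
Year 2: ⌊$181,497 × 125%/5⌋ = $45,374. Book value $136,123.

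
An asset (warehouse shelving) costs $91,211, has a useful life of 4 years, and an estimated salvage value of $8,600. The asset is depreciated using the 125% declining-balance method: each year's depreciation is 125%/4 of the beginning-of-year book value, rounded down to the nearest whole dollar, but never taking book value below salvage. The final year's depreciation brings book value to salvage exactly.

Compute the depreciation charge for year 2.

$19,596

Depreciable base = $91,211 − $8,600 = $82,611.
Year 1: ⌊$91,211 × 125%/4⌋ = $28,503. Book value $62,708.
Year 2: ⌊$62,708 × 125%/4⌋ = $19,596. Book value $43,112.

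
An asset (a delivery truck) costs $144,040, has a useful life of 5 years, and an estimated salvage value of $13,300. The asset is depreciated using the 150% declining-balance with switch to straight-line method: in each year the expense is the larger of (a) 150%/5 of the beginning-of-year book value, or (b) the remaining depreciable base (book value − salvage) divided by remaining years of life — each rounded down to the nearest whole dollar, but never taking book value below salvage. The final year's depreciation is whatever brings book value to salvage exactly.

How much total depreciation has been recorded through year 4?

$112,687

Depreciable base = $144,040 − $13,300 = $130,740.
Year 1: DB = ⌊$144,040 × 150%/5⌋ = $43,212; SL = ⌊$130,740/5⌋ = $26,148 → take DB $43,212. Book value $100,828.
Year 2: DB = ⌊$100,828 × 150%/5⌋ = $30,248; SL = ⌊$87,528/4⌋ = $21,882 → take DB $30,248. Book value $70,580.
Year 3: DB = ⌊$70,580 × 150%/5⌋ = $21,174; SL = ⌊$57,280/3⌋ = $19,093 → take DB $21,174. Book value $49,406.
Year 4: DB = ⌊$49,406 × 150%/5⌋ = $14,821; SL = ⌊$36,106/2⌋ = $18,053 → take SL $18,053. Book value $31,353.
Accumulated through year 4 = $144,040 − $31,353 = $112,687.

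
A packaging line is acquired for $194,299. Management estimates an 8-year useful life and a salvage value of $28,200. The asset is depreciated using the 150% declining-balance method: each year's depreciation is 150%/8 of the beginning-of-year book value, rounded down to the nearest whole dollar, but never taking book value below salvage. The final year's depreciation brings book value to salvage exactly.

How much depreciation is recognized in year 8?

Depreciable base = $194,299 − $28,200 = $166,099.
Year 1: ⌊$194,299 × 150%/8⌋ = $36,431. Book value $157,868.
Year 2: ⌊$157,868 × 150%/8⌋ = $29,600. Book value $128,268.
Year 3: ⌊$128,268 × 150%/8⌋ = $24,050. Book value $104,218.
Year 4: ⌊$104,218 × 150%/8⌋ = $19,540. Book value $84,678.
Year 5: ⌊$84,678 × 150%/8⌋ = $15,877. Book value $68,801.
Year 6: ⌊$68,801 × 150%/8⌋ = $12,900. Book value $55,901.
Year 7: ⌊$55,901 × 150%/8⌋ = $10,481. Book value $45,420.
Year 8 (final): $45,420 − $28,200 = $17,220. Book value $28,200.

$17,220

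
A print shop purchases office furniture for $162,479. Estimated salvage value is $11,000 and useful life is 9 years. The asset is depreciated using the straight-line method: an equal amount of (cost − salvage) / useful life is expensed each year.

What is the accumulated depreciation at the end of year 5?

$84,155

Depreciable base = $162,479 − $11,000 = $151,479.
Annual expense = $151,479 / 9 = $16,831.
End of year 1: book value $145,648.
End of year 2: book value $128,817.
End of year 3: book value $111,986.
End of year 4: book value $95,155.
End of year 5: book value $78,324.
Accumulated through year 5 = $162,479 − $78,324 = $84,155.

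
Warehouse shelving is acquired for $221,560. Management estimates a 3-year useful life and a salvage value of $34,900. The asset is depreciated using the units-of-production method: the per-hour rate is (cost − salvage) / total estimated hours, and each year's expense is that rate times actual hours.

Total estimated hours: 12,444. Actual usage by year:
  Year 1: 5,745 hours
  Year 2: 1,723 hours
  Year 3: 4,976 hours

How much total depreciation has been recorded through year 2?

$112,020

Depreciable base = $221,560 − $34,900 = $186,660.
Rate = $186,660 / 12,444 hours = $15 per hour.
Year 1: 5,745 × $15 = $86,175. Book value $135,385.
Year 2: 1,723 × $15 = $25,845. Book value $109,540.
Accumulated through year 2 = $221,560 − $109,540 = $112,020.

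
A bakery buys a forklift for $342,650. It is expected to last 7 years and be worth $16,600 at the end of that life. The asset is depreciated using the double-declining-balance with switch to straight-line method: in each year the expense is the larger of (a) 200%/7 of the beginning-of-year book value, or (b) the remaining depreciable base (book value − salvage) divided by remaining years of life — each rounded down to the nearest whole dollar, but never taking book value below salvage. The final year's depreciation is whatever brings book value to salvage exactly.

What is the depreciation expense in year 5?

Depreciable base = $342,650 − $16,600 = $326,050.
Year 1: DB = ⌊$342,650 × 200%/7⌋ = $97,900; SL = ⌊$326,050/7⌋ = $46,578 → take DB $97,900. Book value $244,750.
Year 2: DB = ⌊$244,750 × 200%/7⌋ = $69,928; SL = ⌊$228,150/6⌋ = $38,025 → take DB $69,928. Book value $174,822.
Year 3: DB = ⌊$174,822 × 200%/7⌋ = $49,949; SL = ⌊$158,222/5⌋ = $31,644 → take DB $49,949. Book value $124,873.
Year 4: DB = ⌊$124,873 × 200%/7⌋ = $35,678; SL = ⌊$108,273/4⌋ = $27,068 → take DB $35,678. Book value $89,195.
Year 5: DB = ⌊$89,195 × 200%/7⌋ = $25,484; SL = ⌊$72,595/3⌋ = $24,198 → take DB $25,484. Book value $63,711.

$25,484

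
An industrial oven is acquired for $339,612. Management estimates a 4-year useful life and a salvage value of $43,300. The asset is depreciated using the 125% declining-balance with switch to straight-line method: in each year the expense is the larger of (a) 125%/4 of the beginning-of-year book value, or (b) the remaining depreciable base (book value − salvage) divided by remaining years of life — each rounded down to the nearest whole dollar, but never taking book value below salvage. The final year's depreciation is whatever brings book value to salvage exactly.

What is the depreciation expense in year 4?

$58,611

Depreciable base = $339,612 − $43,300 = $296,312.
Year 1: DB = ⌊$339,612 × 125%/4⌋ = $106,128; SL = ⌊$296,312/4⌋ = $74,078 → take DB $106,128. Book value $233,484.
Year 2: DB = ⌊$233,484 × 125%/4⌋ = $72,963; SL = ⌊$190,184/3⌋ = $63,394 → take DB $72,963. Book value $160,521.
Year 3: DB = ⌊$160,521 × 125%/4⌋ = $50,162; SL = ⌊$117,221/2⌋ = $58,610 → take SL $58,610. Book value $101,911.
Year 4 (final): $101,911 − $43,300 = $58,611. Book value $43,300.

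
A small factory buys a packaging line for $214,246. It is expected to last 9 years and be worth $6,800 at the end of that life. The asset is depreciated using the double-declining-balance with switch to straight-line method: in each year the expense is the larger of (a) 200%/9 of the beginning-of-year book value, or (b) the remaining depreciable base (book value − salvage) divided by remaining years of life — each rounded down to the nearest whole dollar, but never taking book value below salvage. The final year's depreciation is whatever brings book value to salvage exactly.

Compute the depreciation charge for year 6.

$13,551

Depreciable base = $214,246 − $6,800 = $207,446.
Year 1: DB = ⌊$214,246 × 200%/9⌋ = $47,610; SL = ⌊$207,446/9⌋ = $23,049 → take DB $47,610. Book value $166,636.
Year 2: DB = ⌊$166,636 × 200%/9⌋ = $37,030; SL = ⌊$159,836/8⌋ = $19,979 → take DB $37,030. Book value $129,606.
Year 3: DB = ⌊$129,606 × 200%/9⌋ = $28,801; SL = ⌊$122,806/7⌋ = $17,543 → take DB $28,801. Book value $100,805.
Year 4: DB = ⌊$100,805 × 200%/9⌋ = $22,401; SL = ⌊$94,005/6⌋ = $15,667 → take DB $22,401. Book value $78,404.
Year 5: DB = ⌊$78,404 × 200%/9⌋ = $17,423; SL = ⌊$71,604/5⌋ = $14,320 → take DB $17,423. Book value $60,981.
Year 6: DB = ⌊$60,981 × 200%/9⌋ = $13,551; SL = ⌊$54,181/4⌋ = $13,545 → take DB $13,551. Book value $47,430.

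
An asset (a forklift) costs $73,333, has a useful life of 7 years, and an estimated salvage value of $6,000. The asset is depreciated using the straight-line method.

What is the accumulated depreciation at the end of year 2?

$19,238

Depreciable base = $73,333 − $6,000 = $67,333.
Annual expense = $67,333 / 7 = $9,619.
End of year 1: book value $63,714.
End of year 2: book value $54,095.
Accumulated through year 2 = $73,333 − $54,095 = $19,238.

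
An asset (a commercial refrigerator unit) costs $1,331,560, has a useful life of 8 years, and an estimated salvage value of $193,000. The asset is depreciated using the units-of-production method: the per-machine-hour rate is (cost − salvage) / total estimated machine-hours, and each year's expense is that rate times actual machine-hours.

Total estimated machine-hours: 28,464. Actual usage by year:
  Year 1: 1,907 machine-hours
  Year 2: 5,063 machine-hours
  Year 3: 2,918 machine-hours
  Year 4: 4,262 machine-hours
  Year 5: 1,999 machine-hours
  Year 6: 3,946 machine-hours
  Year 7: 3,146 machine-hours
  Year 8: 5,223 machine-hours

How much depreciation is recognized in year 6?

$157,840

Depreciable base = $1,331,560 − $193,000 = $1,138,560.
Rate = $1,138,560 / 28,464 machine-hours = $40 per machine-hour.
Year 1: 1,907 × $40 = $76,280. Book value $1,255,280.
Year 2: 5,063 × $40 = $202,520. Book value $1,052,760.
Year 3: 2,918 × $40 = $116,720. Book value $936,040.
Year 4: 4,262 × $40 = $170,480. Book value $765,560.
Year 5: 1,999 × $40 = $79,960. Book value $685,600.
Year 6: 3,946 × $40 = $157,840. Book value $527,760.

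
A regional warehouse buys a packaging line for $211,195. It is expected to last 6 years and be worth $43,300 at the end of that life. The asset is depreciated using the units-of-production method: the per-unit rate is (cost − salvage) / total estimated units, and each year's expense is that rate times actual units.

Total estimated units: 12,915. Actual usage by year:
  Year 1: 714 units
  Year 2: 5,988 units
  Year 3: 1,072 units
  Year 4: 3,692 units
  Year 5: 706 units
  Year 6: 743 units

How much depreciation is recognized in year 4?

Depreciable base = $211,195 − $43,300 = $167,895.
Rate = $167,895 / 12,915 units = $13 per unit.
Year 1: 714 × $13 = $9,282. Book value $201,913.
Year 2: 5,988 × $13 = $77,844. Book value $124,069.
Year 3: 1,072 × $13 = $13,936. Book value $110,133.
Year 4: 3,692 × $13 = $47,996. Book value $62,137.

$47,996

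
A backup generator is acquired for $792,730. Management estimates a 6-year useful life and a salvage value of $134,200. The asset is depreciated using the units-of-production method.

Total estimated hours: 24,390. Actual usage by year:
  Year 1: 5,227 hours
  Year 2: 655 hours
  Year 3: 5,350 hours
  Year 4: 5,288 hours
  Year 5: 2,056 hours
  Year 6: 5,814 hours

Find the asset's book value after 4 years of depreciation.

Depreciable base = $792,730 − $134,200 = $658,530.
Rate = $658,530 / 24,390 hours = $27 per hour.
Year 1: 5,227 × $27 = $141,129. Book value $651,601.
Year 2: 655 × $27 = $17,685. Book value $633,916.
Year 3: 5,350 × $27 = $144,450. Book value $489,466.
Year 4: 5,288 × $27 = $142,776. Book value $346,690.

$346,690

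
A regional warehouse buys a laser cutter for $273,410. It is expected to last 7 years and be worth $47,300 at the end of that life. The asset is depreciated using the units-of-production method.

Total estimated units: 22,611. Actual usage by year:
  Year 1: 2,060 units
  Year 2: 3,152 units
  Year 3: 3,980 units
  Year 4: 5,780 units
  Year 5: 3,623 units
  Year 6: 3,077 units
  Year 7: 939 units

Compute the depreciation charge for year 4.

Depreciable base = $273,410 − $47,300 = $226,110.
Rate = $226,110 / 22,611 units = $10 per unit.
Year 1: 2,060 × $10 = $20,600. Book value $252,810.
Year 2: 3,152 × $10 = $31,520. Book value $221,290.
Year 3: 3,980 × $10 = $39,800. Book value $181,490.
Year 4: 5,780 × $10 = $57,800. Book value $123,690.

$57,800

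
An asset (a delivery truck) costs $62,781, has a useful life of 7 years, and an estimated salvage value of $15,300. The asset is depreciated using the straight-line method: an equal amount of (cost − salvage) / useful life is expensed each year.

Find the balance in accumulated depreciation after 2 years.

Depreciable base = $62,781 − $15,300 = $47,481.
Annual expense = $47,481 / 7 = $6,783.
End of year 1: book value $55,998.
End of year 2: book value $49,215.
Accumulated through year 2 = $62,781 − $49,215 = $13,566.

$13,566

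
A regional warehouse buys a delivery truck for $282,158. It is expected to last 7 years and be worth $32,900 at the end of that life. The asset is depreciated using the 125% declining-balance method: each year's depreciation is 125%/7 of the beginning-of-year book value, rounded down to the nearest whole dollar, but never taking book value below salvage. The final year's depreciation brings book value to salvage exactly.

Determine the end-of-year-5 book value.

Depreciable base = $282,158 − $32,900 = $249,258.
Year 1: ⌊$282,158 × 125%/7⌋ = $50,385. Book value $231,773.
Year 2: ⌊$231,773 × 125%/7⌋ = $41,388. Book value $190,385.
Year 3: ⌊$190,385 × 125%/7⌋ = $33,997. Book value $156,388.
Year 4: ⌊$156,388 × 125%/7⌋ = $27,926. Book value $128,462.
Year 5: ⌊$128,462 × 125%/7⌋ = $22,939. Book value $105,523.

$105,523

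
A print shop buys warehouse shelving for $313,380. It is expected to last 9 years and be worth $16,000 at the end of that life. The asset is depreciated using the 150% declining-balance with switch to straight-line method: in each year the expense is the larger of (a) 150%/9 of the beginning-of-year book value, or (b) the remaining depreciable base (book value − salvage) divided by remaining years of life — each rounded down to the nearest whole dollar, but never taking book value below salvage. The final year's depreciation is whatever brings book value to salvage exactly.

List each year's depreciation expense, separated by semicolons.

Depreciable base = $313,380 − $16,000 = $297,380.
Year 1: DB = ⌊$313,380 × 150%/9⌋ = $52,230; SL = ⌊$297,380/9⌋ = $33,042 → take DB $52,230. Book value $261,150.
Year 2: DB = ⌊$261,150 × 150%/9⌋ = $43,525; SL = ⌊$245,150/8⌋ = $30,643 → take DB $43,525. Book value $217,625.
Year 3: DB = ⌊$217,625 × 150%/9⌋ = $36,270; SL = ⌊$201,625/7⌋ = $28,803 → take DB $36,270. Book value $181,355.
Year 4: DB = ⌊$181,355 × 150%/9⌋ = $30,225; SL = ⌊$165,355/6⌋ = $27,559 → take DB $30,225. Book value $151,130.
Year 5: DB = ⌊$151,130 × 150%/9⌋ = $25,188; SL = ⌊$135,130/5⌋ = $27,026 → take SL $27,026. Book value $124,104.
Year 6: DB = ⌊$124,104 × 150%/9⌋ = $20,684; SL = ⌊$108,104/4⌋ = $27,026 → take SL $27,026. Book value $97,078.
Year 7: DB = ⌊$97,078 × 150%/9⌋ = $16,179; SL = ⌊$81,078/3⌋ = $27,026 → take SL $27,026. Book value $70,052.
Year 8: DB = ⌊$70,052 × 150%/9⌋ = $11,675; SL = ⌊$54,052/2⌋ = $27,026 → take SL $27,026. Book value $43,026.
Year 9 (final): $43,026 − $16,000 = $27,026. Book value $16,000.

$52,230; $43,525; $36,270; $30,225; $27,026; $27,026; $27,026; $27,026; $27,026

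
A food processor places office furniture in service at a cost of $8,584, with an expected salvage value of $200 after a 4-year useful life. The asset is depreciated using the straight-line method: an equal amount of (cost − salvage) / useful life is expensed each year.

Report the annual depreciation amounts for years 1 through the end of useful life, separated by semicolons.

$2,096; $2,096; $2,096; $2,096

Depreciable base = $8,584 − $200 = $8,384.
Annual expense = $8,384 / 4 = $2,096.
End of year 1: book value $6,488.
End of year 2: book value $4,392.
End of year 3: book value $2,296.
End of year 4: book value $200.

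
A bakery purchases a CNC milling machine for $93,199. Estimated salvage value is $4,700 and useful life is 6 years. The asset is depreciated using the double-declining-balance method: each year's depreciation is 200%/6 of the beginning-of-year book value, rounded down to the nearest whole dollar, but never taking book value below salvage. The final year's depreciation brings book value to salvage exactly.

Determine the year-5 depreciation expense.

Depreciable base = $93,199 − $4,700 = $88,499.
Year 1: ⌊$93,199 × 200%/6⌋ = $31,066. Book value $62,133.
Year 2: ⌊$62,133 × 200%/6⌋ = $20,711. Book value $41,422.
Year 3: ⌊$41,422 × 200%/6⌋ = $13,807. Book value $27,615.
Year 4: ⌊$27,615 × 200%/6⌋ = $9,205. Book value $18,410.
Year 5: ⌊$18,410 × 200%/6⌋ = $6,136. Book value $12,274.

$6,136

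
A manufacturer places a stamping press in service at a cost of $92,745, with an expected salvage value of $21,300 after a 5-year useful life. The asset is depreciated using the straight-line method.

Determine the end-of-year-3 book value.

Depreciable base = $92,745 − $21,300 = $71,445.
Annual expense = $71,445 / 5 = $14,289.
End of year 1: book value $78,456.
End of year 2: book value $64,167.
End of year 3: book value $49,878.

$49,878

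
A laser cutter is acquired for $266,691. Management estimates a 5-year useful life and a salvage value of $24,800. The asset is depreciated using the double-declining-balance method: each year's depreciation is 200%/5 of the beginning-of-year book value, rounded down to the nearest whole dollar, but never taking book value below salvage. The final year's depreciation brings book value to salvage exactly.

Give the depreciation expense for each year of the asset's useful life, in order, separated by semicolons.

$106,676; $64,006; $38,403; $23,042; $9,764

Depreciable base = $266,691 − $24,800 = $241,891.
Year 1: ⌊$266,691 × 200%/5⌋ = $106,676. Book value $160,015.
Year 2: ⌊$160,015 × 200%/5⌋ = $64,006. Book value $96,009.
Year 3: ⌊$96,009 × 200%/5⌋ = $38,403. Book value $57,606.
Year 4: ⌊$57,606 × 200%/5⌋ = $23,042. Book value $34,564.
Year 5 (final): $34,564 − $24,800 = $9,764. Book value $24,800.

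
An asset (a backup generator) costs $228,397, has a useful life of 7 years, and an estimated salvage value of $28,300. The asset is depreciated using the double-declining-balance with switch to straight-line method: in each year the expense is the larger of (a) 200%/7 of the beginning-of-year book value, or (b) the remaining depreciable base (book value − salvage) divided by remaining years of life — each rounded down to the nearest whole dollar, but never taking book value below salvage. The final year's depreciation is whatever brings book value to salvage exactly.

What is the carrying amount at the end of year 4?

$59,455

Depreciable base = $228,397 − $28,300 = $200,097.
Year 1: DB = ⌊$228,397 × 200%/7⌋ = $65,256; SL = ⌊$200,097/7⌋ = $28,585 → take DB $65,256. Book value $163,141.
Year 2: DB = ⌊$163,141 × 200%/7⌋ = $46,611; SL = ⌊$134,841/6⌋ = $22,473 → take DB $46,611. Book value $116,530.
Year 3: DB = ⌊$116,530 × 200%/7⌋ = $33,294; SL = ⌊$88,230/5⌋ = $17,646 → take DB $33,294. Book value $83,236.
Year 4: DB = ⌊$83,236 × 200%/7⌋ = $23,781; SL = ⌊$54,936/4⌋ = $13,734 → take DB $23,781. Book value $59,455.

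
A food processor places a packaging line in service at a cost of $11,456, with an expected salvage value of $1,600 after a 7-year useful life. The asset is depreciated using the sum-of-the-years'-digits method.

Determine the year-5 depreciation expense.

$1,056

Depreciable base = $11,456 − $1,600 = $9,856.
Sum of the years' digits = 7+6+5+4+3+2+1 = 28.
Year 1: $9,856 × 7/28 = $2,464. Book value $8,992.
Year 2: $9,856 × 6/28 = $2,112. Book value $6,880.
Year 3: $9,856 × 5/28 = $1,760. Book value $5,120.
Year 4: $9,856 × 4/28 = $1,408. Book value $3,712.
Year 5: $9,856 × 3/28 = $1,056. Book value $2,656.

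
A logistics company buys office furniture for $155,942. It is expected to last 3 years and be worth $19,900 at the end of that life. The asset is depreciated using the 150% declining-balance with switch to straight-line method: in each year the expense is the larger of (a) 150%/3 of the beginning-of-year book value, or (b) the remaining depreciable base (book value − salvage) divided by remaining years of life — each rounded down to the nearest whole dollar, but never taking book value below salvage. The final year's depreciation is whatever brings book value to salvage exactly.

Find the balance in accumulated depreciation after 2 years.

Depreciable base = $155,942 − $19,900 = $136,042.
Year 1: DB = ⌊$155,942 × 150%/3⌋ = $77,971; SL = ⌊$136,042/3⌋ = $45,347 → take DB $77,971. Book value $77,971.
Year 2: DB = ⌊$77,971 × 150%/3⌋ = $38,985; SL = ⌊$58,071/2⌋ = $29,035 → take DB $38,985. Book value $38,986.
Accumulated through year 2 = $155,942 − $38,986 = $116,956.

$116,956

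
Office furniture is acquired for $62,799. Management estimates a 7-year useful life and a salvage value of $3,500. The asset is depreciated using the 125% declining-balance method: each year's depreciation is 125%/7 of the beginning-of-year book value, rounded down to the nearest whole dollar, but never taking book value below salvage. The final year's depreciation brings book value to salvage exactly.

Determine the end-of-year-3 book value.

Depreciable base = $62,799 − $3,500 = $59,299.
Year 1: ⌊$62,799 × 125%/7⌋ = $11,214. Book value $51,585.
Year 2: ⌊$51,585 × 125%/7⌋ = $9,211. Book value $42,374.
Year 3: ⌊$42,374 × 125%/7⌋ = $7,566. Book value $34,808.

$34,808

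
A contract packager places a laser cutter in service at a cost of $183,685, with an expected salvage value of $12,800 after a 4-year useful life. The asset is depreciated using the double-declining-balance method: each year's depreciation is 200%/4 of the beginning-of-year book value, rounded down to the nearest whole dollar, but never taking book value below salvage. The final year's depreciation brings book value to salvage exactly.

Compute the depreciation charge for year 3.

$22,961

Depreciable base = $183,685 − $12,800 = $170,885.
Year 1: ⌊$183,685 × 200%/4⌋ = $91,842. Book value $91,843.
Year 2: ⌊$91,843 × 200%/4⌋ = $45,921. Book value $45,922.
Year 3: ⌊$45,922 × 200%/4⌋ = $22,961. Book value $22,961.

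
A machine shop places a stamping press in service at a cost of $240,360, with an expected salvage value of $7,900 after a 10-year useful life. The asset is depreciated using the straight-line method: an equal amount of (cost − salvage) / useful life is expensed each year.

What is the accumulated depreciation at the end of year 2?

Depreciable base = $240,360 − $7,900 = $232,460.
Annual expense = $232,460 / 10 = $23,246.
End of year 1: book value $217,114.
End of year 2: book value $193,868.
Accumulated through year 2 = $240,360 − $193,868 = $46,492.

$46,492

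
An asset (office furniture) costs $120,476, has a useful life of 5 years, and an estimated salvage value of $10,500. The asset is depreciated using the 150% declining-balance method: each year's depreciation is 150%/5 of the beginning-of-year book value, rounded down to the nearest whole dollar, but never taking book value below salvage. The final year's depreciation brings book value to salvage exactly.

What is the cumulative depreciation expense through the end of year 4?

$91,549

Depreciable base = $120,476 − $10,500 = $109,976.
Year 1: ⌊$120,476 × 150%/5⌋ = $36,142. Book value $84,334.
Year 2: ⌊$84,334 × 150%/5⌋ = $25,300. Book value $59,034.
Year 3: ⌊$59,034 × 150%/5⌋ = $17,710. Book value $41,324.
Year 4: ⌊$41,324 × 150%/5⌋ = $12,397. Book value $28,927.
Accumulated through year 4 = $120,476 − $28,927 = $91,549.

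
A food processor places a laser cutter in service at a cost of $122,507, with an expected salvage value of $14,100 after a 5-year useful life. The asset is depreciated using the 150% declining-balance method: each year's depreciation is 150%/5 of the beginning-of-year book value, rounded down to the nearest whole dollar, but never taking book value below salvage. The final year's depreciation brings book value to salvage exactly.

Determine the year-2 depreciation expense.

$25,726

Depreciable base = $122,507 − $14,100 = $108,407.
Year 1: ⌊$122,507 × 150%/5⌋ = $36,752. Book value $85,755.
Year 2: ⌊$85,755 × 150%/5⌋ = $25,726. Book value $60,029.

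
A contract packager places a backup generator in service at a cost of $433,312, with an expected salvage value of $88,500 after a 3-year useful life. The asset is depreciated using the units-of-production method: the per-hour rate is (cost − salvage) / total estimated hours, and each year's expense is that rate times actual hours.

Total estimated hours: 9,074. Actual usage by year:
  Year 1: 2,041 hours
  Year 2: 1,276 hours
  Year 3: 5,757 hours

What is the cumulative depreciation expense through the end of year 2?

Depreciable base = $433,312 − $88,500 = $344,812.
Rate = $344,812 / 9,074 hours = $38 per hour.
Year 1: 2,041 × $38 = $77,558. Book value $355,754.
Year 2: 1,276 × $38 = $48,488. Book value $307,266.
Accumulated through year 2 = $433,312 − $307,266 = $126,046.

$126,046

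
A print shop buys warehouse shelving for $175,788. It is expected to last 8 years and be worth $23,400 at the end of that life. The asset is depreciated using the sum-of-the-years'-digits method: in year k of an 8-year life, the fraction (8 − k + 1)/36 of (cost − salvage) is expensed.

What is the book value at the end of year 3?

$86,895

Depreciable base = $175,788 − $23,400 = $152,388.
Sum of the years' digits = 8+7+6+5+4+3+2+1 = 36.
Year 1: $152,388 × 8/36 = $33,864. Book value $141,924.
Year 2: $152,388 × 7/36 = $29,631. Book value $112,293.
Year 3: $152,388 × 6/36 = $25,398. Book value $86,895.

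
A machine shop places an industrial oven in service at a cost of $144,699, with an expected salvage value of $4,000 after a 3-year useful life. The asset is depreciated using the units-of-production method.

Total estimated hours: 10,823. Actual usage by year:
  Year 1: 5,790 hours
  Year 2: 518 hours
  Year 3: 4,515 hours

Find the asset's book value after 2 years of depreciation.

Depreciable base = $144,699 − $4,000 = $140,699.
Rate = $140,699 / 10,823 hours = $13 per hour.
Year 1: 5,790 × $13 = $75,270. Book value $69,429.
Year 2: 518 × $13 = $6,734. Book value $62,695.

$62,695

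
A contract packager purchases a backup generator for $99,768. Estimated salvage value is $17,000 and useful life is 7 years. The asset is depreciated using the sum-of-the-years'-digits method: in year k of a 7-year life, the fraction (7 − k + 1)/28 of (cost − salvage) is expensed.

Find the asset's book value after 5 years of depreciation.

Depreciable base = $99,768 − $17,000 = $82,768.
Sum of the years' digits = 7+6+5+4+3+2+1 = 28.
Year 1: $82,768 × 7/28 = $20,692. Book value $79,076.
Year 2: $82,768 × 6/28 = $17,736. Book value $61,340.
Year 3: $82,768 × 5/28 = $14,780. Book value $46,560.
Year 4: $82,768 × 4/28 = $11,824. Book value $34,736.
Year 5: $82,768 × 3/28 = $8,868. Book value $25,868.

$25,868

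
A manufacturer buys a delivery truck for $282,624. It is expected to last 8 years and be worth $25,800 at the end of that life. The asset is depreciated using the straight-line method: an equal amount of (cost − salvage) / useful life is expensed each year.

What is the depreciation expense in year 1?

Depreciable base = $282,624 − $25,800 = $256,824.
Annual expense = $256,824 / 8 = $32,103.

$32,103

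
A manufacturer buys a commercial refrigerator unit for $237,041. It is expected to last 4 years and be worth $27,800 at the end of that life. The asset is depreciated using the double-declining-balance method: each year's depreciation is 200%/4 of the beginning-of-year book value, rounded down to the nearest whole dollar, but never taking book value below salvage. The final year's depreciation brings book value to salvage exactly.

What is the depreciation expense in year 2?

Depreciable base = $237,041 − $27,800 = $209,241.
Year 1: ⌊$237,041 × 200%/4⌋ = $118,520. Book value $118,521.
Year 2: ⌊$118,521 × 200%/4⌋ = $59,260. Book value $59,261.

$59,260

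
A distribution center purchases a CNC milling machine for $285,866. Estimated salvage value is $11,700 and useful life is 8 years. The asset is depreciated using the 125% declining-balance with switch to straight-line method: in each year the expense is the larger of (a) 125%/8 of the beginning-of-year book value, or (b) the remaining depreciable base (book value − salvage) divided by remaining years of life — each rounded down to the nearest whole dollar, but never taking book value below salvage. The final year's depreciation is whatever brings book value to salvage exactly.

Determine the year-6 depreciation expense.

Depreciable base = $285,866 − $11,700 = $274,166.
Year 1: DB = ⌊$285,866 × 125%/8⌋ = $44,666; SL = ⌊$274,166/8⌋ = $34,270 → take DB $44,666. Book value $241,200.
Year 2: DB = ⌊$241,200 × 125%/8⌋ = $37,687; SL = ⌊$229,500/7⌋ = $32,785 → take DB $37,687. Book value $203,513.
Year 3: DB = ⌊$203,513 × 125%/8⌋ = $31,798; SL = ⌊$191,813/6⌋ = $31,968 → take SL $31,968. Book value $171,545.
Year 4: DB = ⌊$171,545 × 125%/8⌋ = $26,803; SL = ⌊$159,845/5⌋ = $31,969 → take SL $31,969. Book value $139,576.
Year 5: DB = ⌊$139,576 × 125%/8⌋ = $21,808; SL = ⌊$127,876/4⌋ = $31,969 → take SL $31,969. Book value $107,607.
Year 6: DB = ⌊$107,607 × 125%/8⌋ = $16,813; SL = ⌊$95,907/3⌋ = $31,969 → take SL $31,969. Book value $75,638.

$31,969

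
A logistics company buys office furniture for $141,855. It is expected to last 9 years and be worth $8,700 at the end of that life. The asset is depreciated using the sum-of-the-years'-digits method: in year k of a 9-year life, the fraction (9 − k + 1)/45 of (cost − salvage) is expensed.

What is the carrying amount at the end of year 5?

Depreciable base = $141,855 − $8,700 = $133,155.
Sum of the years' digits = 9+8+7+6+5+4+3+2+1 = 45.
Year 1: $133,155 × 9/45 = $26,631. Book value $115,224.
Year 2: $133,155 × 8/45 = $23,672. Book value $91,552.
Year 3: $133,155 × 7/45 = $20,713. Book value $70,839.
Year 4: $133,155 × 6/45 = $17,754. Book value $53,085.
Year 5: $133,155 × 5/45 = $14,795. Book value $38,290.

$38,290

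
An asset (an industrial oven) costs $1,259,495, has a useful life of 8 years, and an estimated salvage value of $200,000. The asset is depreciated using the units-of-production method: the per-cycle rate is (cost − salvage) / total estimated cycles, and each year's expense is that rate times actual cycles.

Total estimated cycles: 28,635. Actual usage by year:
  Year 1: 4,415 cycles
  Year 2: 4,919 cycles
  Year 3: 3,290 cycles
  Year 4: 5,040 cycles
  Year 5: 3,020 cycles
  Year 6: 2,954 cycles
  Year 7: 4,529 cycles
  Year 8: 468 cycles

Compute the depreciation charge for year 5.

$111,740

Depreciable base = $1,259,495 − $200,000 = $1,059,495.
Rate = $1,059,495 / 28,635 cycles = $37 per cycle.
Year 1: 4,415 × $37 = $163,355. Book value $1,096,140.
Year 2: 4,919 × $37 = $182,003. Book value $914,137.
Year 3: 3,290 × $37 = $121,730. Book value $792,407.
Year 4: 5,040 × $37 = $186,480. Book value $605,927.
Year 5: 3,020 × $37 = $111,740. Book value $494,187.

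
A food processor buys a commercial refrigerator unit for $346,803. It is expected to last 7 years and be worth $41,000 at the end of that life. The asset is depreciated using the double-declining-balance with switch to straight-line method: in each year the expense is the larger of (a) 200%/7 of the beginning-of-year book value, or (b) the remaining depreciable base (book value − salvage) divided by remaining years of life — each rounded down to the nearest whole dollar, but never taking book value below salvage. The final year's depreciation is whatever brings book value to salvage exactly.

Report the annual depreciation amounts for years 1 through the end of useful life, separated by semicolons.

$99,086; $70,776; $50,554; $36,110; $25,793; $18,424; $5,060

Depreciable base = $346,803 − $41,000 = $305,803.
Year 1: DB = ⌊$346,803 × 200%/7⌋ = $99,086; SL = ⌊$305,803/7⌋ = $43,686 → take DB $99,086. Book value $247,717.
Year 2: DB = ⌊$247,717 × 200%/7⌋ = $70,776; SL = ⌊$206,717/6⌋ = $34,452 → take DB $70,776. Book value $176,941.
Year 3: DB = ⌊$176,941 × 200%/7⌋ = $50,554; SL = ⌊$135,941/5⌋ = $27,188 → take DB $50,554. Book value $126,387.
Year 4: DB = ⌊$126,387 × 200%/7⌋ = $36,110; SL = ⌊$85,387/4⌋ = $21,346 → take DB $36,110. Book value $90,277.
Year 5: DB = ⌊$90,277 × 200%/7⌋ = $25,793; SL = ⌊$49,277/3⌋ = $16,425 → take DB $25,793. Book value $64,484.
Year 6: DB = ⌊$64,484 × 200%/7⌋ = $18,424; SL = ⌊$23,484/2⌋ = $11,742 → take DB $18,424. Book value $46,060.
Year 7 (final): $46,060 − $41,000 = $5,060. Book value $41,000.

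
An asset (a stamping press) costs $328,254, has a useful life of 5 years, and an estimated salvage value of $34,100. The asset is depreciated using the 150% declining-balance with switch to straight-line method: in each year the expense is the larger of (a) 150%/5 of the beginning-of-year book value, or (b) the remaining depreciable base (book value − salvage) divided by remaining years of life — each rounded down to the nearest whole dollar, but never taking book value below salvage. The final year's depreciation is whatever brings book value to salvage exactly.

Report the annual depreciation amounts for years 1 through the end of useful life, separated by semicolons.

$98,476; $68,933; $48,253; $39,246; $39,246

Depreciable base = $328,254 − $34,100 = $294,154.
Year 1: DB = ⌊$328,254 × 150%/5⌋ = $98,476; SL = ⌊$294,154/5⌋ = $58,830 → take DB $98,476. Book value $229,778.
Year 2: DB = ⌊$229,778 × 150%/5⌋ = $68,933; SL = ⌊$195,678/4⌋ = $48,919 → take DB $68,933. Book value $160,845.
Year 3: DB = ⌊$160,845 × 150%/5⌋ = $48,253; SL = ⌊$126,745/3⌋ = $42,248 → take DB $48,253. Book value $112,592.
Year 4: DB = ⌊$112,592 × 150%/5⌋ = $33,777; SL = ⌊$78,492/2⌋ = $39,246 → take SL $39,246. Book value $73,346.
Year 5 (final): $73,346 − $34,100 = $39,246. Book value $34,100.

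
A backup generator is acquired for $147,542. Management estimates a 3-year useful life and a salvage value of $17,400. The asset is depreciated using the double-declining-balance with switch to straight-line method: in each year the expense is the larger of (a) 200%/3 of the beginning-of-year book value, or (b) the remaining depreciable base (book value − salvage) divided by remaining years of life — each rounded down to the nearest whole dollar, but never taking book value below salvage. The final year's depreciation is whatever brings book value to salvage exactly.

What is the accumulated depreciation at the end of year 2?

Depreciable base = $147,542 − $17,400 = $130,142.
Year 1: DB = ⌊$147,542 × 200%/3⌋ = $98,361; SL = ⌊$130,142/3⌋ = $43,380 → take DB $98,361. Book value $49,181.
Year 2: DB = ⌊$49,181 × 200%/3⌋ = $32,787; SL = ⌊$31,781/2⌋ = $15,890 → take DB $32,787, capped at $31,781. Book value $17,400.
Accumulated through year 2 = $147,542 − $17,400 = $130,142.

$130,142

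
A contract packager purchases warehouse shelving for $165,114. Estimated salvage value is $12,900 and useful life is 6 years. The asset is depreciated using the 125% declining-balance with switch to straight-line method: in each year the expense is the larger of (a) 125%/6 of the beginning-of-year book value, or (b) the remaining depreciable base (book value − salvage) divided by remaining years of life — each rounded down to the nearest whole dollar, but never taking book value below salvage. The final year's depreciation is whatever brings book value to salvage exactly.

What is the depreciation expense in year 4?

Depreciable base = $165,114 − $12,900 = $152,214.
Year 1: DB = ⌊$165,114 × 125%/6⌋ = $34,398; SL = ⌊$152,214/6⌋ = $25,369 → take DB $34,398. Book value $130,716.
Year 2: DB = ⌊$130,716 × 125%/6⌋ = $27,232; SL = ⌊$117,816/5⌋ = $23,563 → take DB $27,232. Book value $103,484.
Year 3: DB = ⌊$103,484 × 125%/6⌋ = $21,559; SL = ⌊$90,584/4⌋ = $22,646 → take SL $22,646. Book value $80,838.
Year 4: DB = ⌊$80,838 × 125%/6⌋ = $16,841; SL = ⌊$67,938/3⌋ = $22,646 → take SL $22,646. Book value $58,192.

$22,646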